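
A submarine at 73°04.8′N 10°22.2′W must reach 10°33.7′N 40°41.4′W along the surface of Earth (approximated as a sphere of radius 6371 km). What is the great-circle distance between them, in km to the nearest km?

7230 km

With latitudes φ₁ = 73.080°, φ₂ = 10.562° and longitude difference Δλ = -30.320°:
Haversine: a = sin²(Δφ/2) + cos φ₁ cos φ₂ sin²(Δλ/2) = 0.2693 + (0.2910)(0.9831)(0.0684) = 0.28883.
Central angle c = 2·arcsin(√a) = 1.13478 rad.
Distance = R·c = 6371 × 1.1348 ≈ 7230 km.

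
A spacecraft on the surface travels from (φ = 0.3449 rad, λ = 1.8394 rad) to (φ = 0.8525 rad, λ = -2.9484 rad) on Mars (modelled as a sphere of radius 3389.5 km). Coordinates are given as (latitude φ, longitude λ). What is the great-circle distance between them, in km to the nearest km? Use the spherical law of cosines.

With latitudes φ₁ = 19.761°, φ₂ = 48.845° and longitude difference Δλ = 85.679°:
cos c = sin φ₁ sin φ₂ + cos φ₁ cos φ₂ cos Δλ = (0.3381)(0.7529) + (0.9411)(0.6581)(0.0753) = 0.30123,
so c = arccos(0.30123) = 1.26482 rad.
Distance = R·c = 3389.5 × 1.2648 ≈ 4287 km.

4287 km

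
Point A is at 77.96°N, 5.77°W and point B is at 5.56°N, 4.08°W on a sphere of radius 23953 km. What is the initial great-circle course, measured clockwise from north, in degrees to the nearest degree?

178°

With φ₁ = 1.3607, φ₂ = 0.0970, Δλ = 0.0295 rad, the forward-azimuth formula gives
θ = atan2( sin Δλ cos φ₂ , cos φ₁ sin φ₂ − sin φ₁ cos φ₂ cos Δλ ) = atan2(0.0294, -0.9528) = 178.24°.
So the initial bearing is 178°.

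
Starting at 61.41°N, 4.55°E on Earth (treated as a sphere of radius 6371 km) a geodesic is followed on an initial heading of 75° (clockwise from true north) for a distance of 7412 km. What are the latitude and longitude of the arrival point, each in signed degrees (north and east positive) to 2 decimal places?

27.49°, 95.78°

Angular distance δ = d/R = 7412/6371 = 1.16340 rad; initial bearing θ = 1.3090 rad.
sin φ₂ = sin φ₁ cos δ + cos φ₁ sin δ cos θ = (0.8781)(0.3962) + (0.4785)(0.9182)(0.2588) = 0.4616, so φ₂ = 27.49°.
Δλ = atan2(sin θ sin δ cos φ₁, cos δ − sin φ₁ sin φ₂) = atan2(0.4244, -0.0091) = 91.231°.
λ₂ = 4.550° + 91.231° = 95.78°.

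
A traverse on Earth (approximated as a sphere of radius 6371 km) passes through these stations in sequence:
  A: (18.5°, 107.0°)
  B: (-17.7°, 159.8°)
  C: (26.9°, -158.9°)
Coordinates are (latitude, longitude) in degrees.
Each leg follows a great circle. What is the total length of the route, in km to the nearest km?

Leg A→B: central angle 1.1043 rad, distance 7035.6 km.
Leg B→C: central angle 1.0464 rad, distance 6666.5 km.
Total: 7035.6 + 6666.5 ≈ 13702 km.

13702 km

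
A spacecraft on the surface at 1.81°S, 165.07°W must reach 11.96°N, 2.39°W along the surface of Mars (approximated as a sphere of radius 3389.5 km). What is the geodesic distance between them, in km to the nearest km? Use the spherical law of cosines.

9468 km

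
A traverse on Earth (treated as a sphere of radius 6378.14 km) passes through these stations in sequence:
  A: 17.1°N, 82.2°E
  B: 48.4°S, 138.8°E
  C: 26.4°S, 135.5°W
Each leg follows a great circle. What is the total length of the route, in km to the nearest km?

Leg A→B: central angle 1.4410 rad, distance 9190.9 km.
Leg B→C: central angle 1.1841 rad, distance 7552.7 km.
Total: 9190.9 + 7552.7 ≈ 16744 km.

16744 km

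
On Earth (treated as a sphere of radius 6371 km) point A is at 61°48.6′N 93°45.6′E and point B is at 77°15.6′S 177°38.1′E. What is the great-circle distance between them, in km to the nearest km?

Let φ₁ = 1.0788 rad, φ₂ = -1.3484 rad, and Δλ = 1.4639 rad.
cos c = sin φ₁ sin φ₂ + cos φ₁ cos φ₂ cos Δλ = (0.8814)(-0.9754) + (0.4724)(0.2205)(0.1067) = -0.84857,
so c = arccos(-0.84857) = 2.58408 rad.
Distance = R·c = 6371 × 2.5841 ≈ 16463 km.

16463 km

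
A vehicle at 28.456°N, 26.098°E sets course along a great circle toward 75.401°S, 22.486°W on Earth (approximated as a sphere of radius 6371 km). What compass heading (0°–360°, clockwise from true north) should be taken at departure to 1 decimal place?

191.5°

Δλ = -48.584° = -0.8480 rad.
y = sin Δλ · cos φ₂ = (-0.7499)(0.2521) = -0.1890
x = cos φ₁ sin φ₂ − sin φ₁ cos φ₂ cos Δλ = (0.8792)(-0.9677) − (0.4765)(0.2521)(0.6615) = -0.9302
θ = atan2(y, x) = -168.51°; adding 360° gives 191.5°.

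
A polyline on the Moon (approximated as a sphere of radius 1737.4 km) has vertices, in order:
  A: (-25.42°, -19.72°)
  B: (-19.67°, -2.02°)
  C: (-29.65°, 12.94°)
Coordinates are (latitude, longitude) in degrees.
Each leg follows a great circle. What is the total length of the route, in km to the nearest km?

Leg A→B: central angle 0.3021 rad, distance 524.9 km.
Leg B→C: central angle 0.2939 rad, distance 510.6 km.
Total: 524.9 + 510.6 ≈ 1035 km.

1035 km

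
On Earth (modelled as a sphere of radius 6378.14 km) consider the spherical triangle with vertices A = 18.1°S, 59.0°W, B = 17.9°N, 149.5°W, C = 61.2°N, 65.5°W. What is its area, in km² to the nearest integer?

47323858 km²

Side lengths (central angles): a = 1.2480, b = 1.3870, c = 1.6744 rad; semiperimeter s = 2.1547.
By l'Huilier's theorem, tan(E/4) = √[tan(s/2) tan((s−a)/2) tan((s−b)/2) tan((s−c)/2)], giving spherical excess E = 1.1633 rad.
Area = E·R² = 1.1633 × (6378.14)² ≈ 47323858 km².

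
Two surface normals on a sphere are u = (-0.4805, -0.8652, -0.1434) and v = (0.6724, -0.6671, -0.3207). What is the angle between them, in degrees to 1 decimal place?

u·v = 0.3001; |u| = 1.0000, |v| = 1.0000.
cos θ = (u·v)/(|u||v|) = 0.3001, so θ = 72.5°.

72.5°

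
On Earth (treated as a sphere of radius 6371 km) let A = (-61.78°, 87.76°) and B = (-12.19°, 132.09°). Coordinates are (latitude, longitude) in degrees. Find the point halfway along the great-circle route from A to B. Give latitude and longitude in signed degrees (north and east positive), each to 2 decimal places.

-38.84°, 117.99°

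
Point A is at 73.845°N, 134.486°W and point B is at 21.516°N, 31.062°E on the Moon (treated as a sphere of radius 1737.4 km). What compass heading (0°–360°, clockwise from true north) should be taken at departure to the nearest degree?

13°

With φ₁ = 1.2888, φ₂ = 0.3755, Δλ = 2.8894 rad, the forward-azimuth formula gives
θ = atan2( sin Δλ cos φ₂ , cos φ₁ sin φ₂ − sin φ₁ cos φ₂ cos Δλ ) = atan2(0.2322, 0.9674) = 13.50°.
So the initial bearing is 13°.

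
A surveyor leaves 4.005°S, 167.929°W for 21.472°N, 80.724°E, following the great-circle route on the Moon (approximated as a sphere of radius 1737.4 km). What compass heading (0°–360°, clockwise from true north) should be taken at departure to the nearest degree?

With φ₁ = -0.0699, φ₂ = 0.3748, Δλ = -1.9434 rad, the forward-azimuth formula gives
θ = atan2( sin Δλ cos φ₂ , cos φ₁ sin φ₂ − sin φ₁ cos φ₂ cos Δλ ) = atan2(-0.8668, 0.3415) = -68.50°.
Adding 360° brings this into [0°, 360°): 292°.

292°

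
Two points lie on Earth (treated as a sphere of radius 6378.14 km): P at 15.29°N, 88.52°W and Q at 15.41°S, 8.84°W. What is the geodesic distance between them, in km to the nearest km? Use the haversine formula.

9402 km

In radians: φ₁ = 0.2669, φ₂ = -0.2690, Δλ = 79.680° = 1.3907 rad.
Haversine: a = sin²(Δφ/2) + cos φ₁ cos φ₂ sin²(Δλ/2) = 0.0701 + (0.9646)(0.9640)(0.4104) = 0.45174.
Central angle c = 2·arcsin(√a) = 1.47413 rad.
Distance = R·c = 6378.14 × 1.4741 ≈ 9402 km.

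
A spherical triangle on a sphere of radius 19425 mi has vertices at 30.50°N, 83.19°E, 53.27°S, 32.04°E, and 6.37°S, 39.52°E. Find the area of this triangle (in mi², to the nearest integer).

134976324 mi²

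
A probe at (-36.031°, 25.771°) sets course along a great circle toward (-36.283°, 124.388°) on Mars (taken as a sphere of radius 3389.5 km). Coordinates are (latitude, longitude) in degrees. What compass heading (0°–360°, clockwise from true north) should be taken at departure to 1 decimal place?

With φ₁ = -0.6289, φ₂ = -0.6333, Δλ = 1.7212 rad, the forward-azimuth formula gives
θ = atan2( sin Δλ cos φ₂ , cos φ₁ sin φ₂ − sin φ₁ cos φ₂ cos Δλ ) = atan2(0.7970, -0.5496) = 124.59°.
So the initial bearing is 124.6°.

124.6°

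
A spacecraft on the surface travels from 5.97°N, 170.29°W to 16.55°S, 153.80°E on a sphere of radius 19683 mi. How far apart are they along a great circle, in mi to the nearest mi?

14446 mi

In radians: φ₁ = 0.1042, φ₂ = -0.2889, Δλ = -35.910° = -0.6267 rad.
cos c = sin φ₁ sin φ₂ + cos φ₁ cos φ₂ cos Δλ = (0.1040)(-0.2849) + (0.9946)(0.9586)(0.8099) = 0.74255,
so c = arccos(0.74255) = 0.73393 rad.
Distance = R·c = 19683 × 0.7339 ≈ 14446 mi.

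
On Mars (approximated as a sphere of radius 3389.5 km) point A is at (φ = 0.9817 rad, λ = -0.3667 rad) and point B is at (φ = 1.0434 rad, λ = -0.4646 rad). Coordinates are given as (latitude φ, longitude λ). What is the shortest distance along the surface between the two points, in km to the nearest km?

273 km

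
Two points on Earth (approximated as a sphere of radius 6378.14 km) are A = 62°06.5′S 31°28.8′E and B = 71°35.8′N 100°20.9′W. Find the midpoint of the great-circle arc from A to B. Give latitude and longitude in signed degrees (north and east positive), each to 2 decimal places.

10.57°, -10.96°

The central angle between A and B is δ = 2.7851 rad.
With f = 0.5, the slerp weights are sin((1−f)δ)/sin δ = 2.8200 and sin(fδ)/sin δ = 2.8200.
Weighted sum of the unit vectors: (2.8200)·(0.3990,0.2443,-0.8838) + (2.8200)·(-0.0567,-0.3106,0.9489) = (0.9651, -0.1869, 0.1834).
Converting back: φ = atan2(z, √(x²+y²)) = 10.57°, λ = atan2(y, x) = -10.96°.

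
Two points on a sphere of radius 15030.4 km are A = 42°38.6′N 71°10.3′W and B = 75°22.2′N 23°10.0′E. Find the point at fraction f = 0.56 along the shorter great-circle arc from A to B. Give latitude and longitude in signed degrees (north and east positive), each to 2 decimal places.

67.61°, -47.25°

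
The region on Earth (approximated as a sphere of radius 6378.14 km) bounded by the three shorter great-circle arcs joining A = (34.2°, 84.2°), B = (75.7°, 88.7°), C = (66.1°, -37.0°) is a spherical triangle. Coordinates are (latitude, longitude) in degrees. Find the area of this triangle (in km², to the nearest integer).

6867034 km²

Side lengths (central angles): a = 0.5961, b = 1.2236, c = 0.7253 rad; semiperimeter s = 1.2725.
By l'Huilier's theorem, tan(E/4) = √[tan(s/2) tan((s−a)/2) tan((s−b)/2) tan((s−c)/2)], giving spherical excess E = 0.1688 rad.
Area = E·R² = 0.1688 × (6378.14)² ≈ 6867034 km².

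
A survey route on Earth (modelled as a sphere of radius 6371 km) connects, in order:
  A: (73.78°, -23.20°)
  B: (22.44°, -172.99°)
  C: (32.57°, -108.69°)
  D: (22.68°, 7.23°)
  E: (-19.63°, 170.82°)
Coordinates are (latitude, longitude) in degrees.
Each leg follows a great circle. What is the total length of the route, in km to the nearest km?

44573 km

Leg A→B: central angle 1.4269 rad, distance 9090.7 km.
Leg B→C: central angle 0.9965 rad, distance 6348.5 km.
Leg C→D: central angle 1.7035 rad, distance 10853.0 km.
Leg D→E: central angle 2.8694 rad, distance 18280.9 km.
Total: 9090.7 + 6348.5 + 10853.0 + 18280.9 ≈ 44573 km.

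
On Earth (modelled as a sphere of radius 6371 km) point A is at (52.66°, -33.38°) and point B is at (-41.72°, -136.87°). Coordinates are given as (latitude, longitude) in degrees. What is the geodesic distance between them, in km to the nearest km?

With latitudes φ₁ = 52.660°, φ₂ = -41.720° and longitude difference Δλ = -103.490°:
cos c = sin φ₁ sin φ₂ + cos φ₁ cos φ₂ cos Δλ = (0.7951)(-0.6655) + (0.6065)(0.7464)(-0.2333) = -0.63471,
so c = arccos(-0.63471) = 2.25843 rad.
Distance = R·c = 6371 × 2.2584 ≈ 14388 km.

14388 km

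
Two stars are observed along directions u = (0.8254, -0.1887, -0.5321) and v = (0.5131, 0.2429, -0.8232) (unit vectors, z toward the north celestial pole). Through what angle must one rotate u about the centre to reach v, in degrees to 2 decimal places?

u·v = 0.8157; |u| = 1.0000, |v| = 1.0000.
cos θ = (u·v)/(|u||v|) = 0.8157, so θ = 35.34°.

35.34°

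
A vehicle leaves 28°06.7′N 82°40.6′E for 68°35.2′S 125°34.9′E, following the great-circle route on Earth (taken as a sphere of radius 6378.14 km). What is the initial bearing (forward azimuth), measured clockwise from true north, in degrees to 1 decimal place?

With φ₁ = 0.4906, φ₂ = -1.1971, Δλ = 0.7488 rad, the forward-azimuth formula gives
θ = atan2( sin Δλ cos φ₂ , cos φ₁ sin φ₂ − sin φ₁ cos φ₂ cos Δλ ) = atan2(0.2486, -0.9472) = 165.30°.
So the initial bearing is 165.3°.

165.3°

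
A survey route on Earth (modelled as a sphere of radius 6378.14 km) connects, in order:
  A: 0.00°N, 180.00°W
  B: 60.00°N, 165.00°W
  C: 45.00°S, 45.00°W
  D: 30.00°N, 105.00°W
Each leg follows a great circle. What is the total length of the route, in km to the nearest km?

32944 km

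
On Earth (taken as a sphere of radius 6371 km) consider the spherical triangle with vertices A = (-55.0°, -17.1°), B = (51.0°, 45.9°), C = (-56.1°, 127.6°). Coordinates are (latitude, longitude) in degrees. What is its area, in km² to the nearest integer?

89490259 km²

Side lengths (central angles): a = 2.2073, b = 1.1387, c = 2.0632 rad; semiperimeter s = 2.7046.
By l'Huilier's theorem, tan(E/4) = √[tan(s/2) tan((s−a)/2) tan((s−b)/2) tan((s−c)/2)], giving spherical excess E = 2.2048 rad.
Area = E·R² = 2.2048 × (6371)² ≈ 89490259 km².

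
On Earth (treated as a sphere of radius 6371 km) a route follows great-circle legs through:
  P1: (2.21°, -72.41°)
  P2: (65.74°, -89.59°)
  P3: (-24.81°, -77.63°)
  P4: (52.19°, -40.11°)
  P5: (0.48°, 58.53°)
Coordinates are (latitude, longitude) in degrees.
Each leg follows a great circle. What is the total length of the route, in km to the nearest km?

Leg P1→P2: central angle 1.1292 rad, distance 7193.9 km.
Leg P2→P3: central angle 1.5885 rad, distance 10120.3 km.
Leg P3→P4: central angle 1.4607 rad, distance 9306.3 km.
Leg P4→P5: central angle 1.6564 rad, distance 10552.8 km.
Total: 7193.9 + 10120.3 + 9306.3 + 10552.8 ≈ 37173 km.

37173 km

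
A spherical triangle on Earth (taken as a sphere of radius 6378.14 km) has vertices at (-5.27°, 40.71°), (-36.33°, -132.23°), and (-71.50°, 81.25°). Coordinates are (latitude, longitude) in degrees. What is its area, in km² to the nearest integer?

19488184 km²

Side lengths (central angles): a = 1.2147, b = 1.2374, c = 2.4064 rad; semiperimeter s = 2.4293.
By l'Huilier's theorem, tan(E/4) = √[tan(s/2) tan((s−a)/2) tan((s−b)/2) tan((s−c)/2)], giving spherical excess E = 0.4791 rad.
Area = E·R² = 0.4791 × (6378.14)² ≈ 19488184 km².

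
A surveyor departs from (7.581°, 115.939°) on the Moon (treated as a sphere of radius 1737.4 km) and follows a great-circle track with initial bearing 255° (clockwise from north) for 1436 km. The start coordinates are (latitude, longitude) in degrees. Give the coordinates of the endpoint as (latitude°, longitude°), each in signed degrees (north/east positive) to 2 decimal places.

-5.70°, 70.37°

Angular distance δ = d/R = 1436/1737.4 = 0.82652 rad; initial bearing θ = 4.4506 rad.
sin φ₂ = sin φ₁ cos δ + cos φ₁ sin δ cos θ = (0.1319)(0.6774) + (0.9913)(0.7356)(-0.2588) = -0.0993, so φ₂ = -5.70°.
Δλ = atan2(sin θ sin δ cos φ₁, cos δ − sin φ₁ sin φ₂) = atan2(-0.7043, 0.6905) = -45.565°.
λ₂ = 115.939° − 45.565° = 70.37°.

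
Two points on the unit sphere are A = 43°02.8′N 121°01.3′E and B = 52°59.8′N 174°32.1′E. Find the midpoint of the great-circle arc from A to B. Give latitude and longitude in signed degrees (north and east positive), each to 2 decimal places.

51.19°, 144.99°

Central angle δ = 0.6323 rad. Interpolating on the sphere with fraction f = 0.5:
P = [sin((1−f)δ)·A + sin(fδ)·B] / sin δ = 0.5261·A + 0.5261·B in Cartesian coordinates,
giving P = (-0.5133, 0.3596, 0.7792), i.e. latitude 51.19°, longitude 144.99°.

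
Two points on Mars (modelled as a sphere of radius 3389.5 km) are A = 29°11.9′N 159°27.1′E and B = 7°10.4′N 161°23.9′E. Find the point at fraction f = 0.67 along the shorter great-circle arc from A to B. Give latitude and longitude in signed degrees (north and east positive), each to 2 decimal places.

14.44°, 160.81°

Central angle δ = 0.3857 rad. Interpolating on the sphere with fraction f = 0.67:
P = [sin((1−f)δ)·A + sin(fδ)·B] / sin δ = 0.3374·A + 0.6793·B in Cartesian coordinates,
giving P = (-0.9146, 0.3184, 0.2494), i.e. latitude 14.44°, longitude 160.81°.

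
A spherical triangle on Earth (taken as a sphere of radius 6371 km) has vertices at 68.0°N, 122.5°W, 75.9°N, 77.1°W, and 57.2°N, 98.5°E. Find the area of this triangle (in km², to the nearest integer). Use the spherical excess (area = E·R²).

4784263 km²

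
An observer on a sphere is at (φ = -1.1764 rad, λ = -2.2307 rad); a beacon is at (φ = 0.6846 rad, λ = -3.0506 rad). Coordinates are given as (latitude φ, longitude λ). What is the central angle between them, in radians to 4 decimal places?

In radians: φ₁ = -1.1764, φ₂ = 0.6846, Δλ = -46.977° = -0.8199 rad.
Haversine: a = sin²(Δφ/2) + cos φ₁ cos φ₂ sin²(Δλ/2) = 0.6431 + (0.3843)(0.7747)(0.1589) = 0.69036.
Central angle c = 2·arcsin(√a) = 1.96137 rad.
So the angular separation is 1.9614 rad.

1.9614 rad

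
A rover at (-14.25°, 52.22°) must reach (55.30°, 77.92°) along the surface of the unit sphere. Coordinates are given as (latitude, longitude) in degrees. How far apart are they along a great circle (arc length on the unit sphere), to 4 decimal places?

1.2715

Let φ₁ = -0.2487 rad, φ₂ = 0.9652 rad, and Δλ = 0.4485 rad.
cos c = sin φ₁ sin φ₂ + cos φ₁ cos φ₂ cos Δλ = (-0.2462)(0.8221) + (0.9692)(0.5693)(0.9011) = 0.29481,
so c = arccos(0.29481) = 1.27154 rad.
On the unit sphere the arc length equals the central angle: 1.2715.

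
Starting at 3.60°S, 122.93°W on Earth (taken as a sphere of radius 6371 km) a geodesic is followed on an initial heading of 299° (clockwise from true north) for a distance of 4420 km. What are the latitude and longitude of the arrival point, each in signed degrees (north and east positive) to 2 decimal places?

15.14°, -158.34°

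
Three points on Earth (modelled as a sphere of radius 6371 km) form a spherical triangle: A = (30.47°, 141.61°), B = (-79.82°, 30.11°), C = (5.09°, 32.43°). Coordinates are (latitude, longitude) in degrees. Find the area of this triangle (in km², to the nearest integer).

98926747 km²

Side lengths (central angles): a = 1.4821, b = 1.8101, c = 2.1591 rad; semiperimeter s = 2.7257.
By l'Huilier's theorem, tan(E/4) = √[tan(s/2) tan((s−a)/2) tan((s−b)/2) tan((s−c)/2)], giving spherical excess E = 2.4372 rad.
Area = E·R² = 2.4372 × (6371)² ≈ 98926747 km².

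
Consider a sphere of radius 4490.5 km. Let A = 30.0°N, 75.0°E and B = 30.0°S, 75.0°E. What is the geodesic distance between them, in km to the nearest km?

4702 km

With latitudes φ₁ = 30.000°, φ₂ = -30.000° and longitude difference Δλ = 0.000°:
cos c = sin φ₁ sin φ₂ + cos φ₁ cos φ₂ cos Δλ = (0.5000)(-0.5000) + (0.8660)(0.8660)(1.0000) = 0.50000,
so c = arccos(0.50000) = 1.04720 rad.
Distance = R·c = 4490.5 × 1.0472 ≈ 4702 km.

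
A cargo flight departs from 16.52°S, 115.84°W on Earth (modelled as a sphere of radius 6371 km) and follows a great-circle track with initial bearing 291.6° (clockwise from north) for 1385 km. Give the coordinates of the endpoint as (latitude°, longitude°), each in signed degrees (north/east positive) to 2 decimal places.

Angular distance δ = d/R = 1385/6371 = 0.21739 rad; initial bearing θ = 5.0894 rad.
sin φ₂ = sin φ₁ cos δ + cos φ₁ sin δ cos θ = (-0.2844)(0.9765) + (0.9587)(0.2157)(0.3681) = -0.2015, so φ₂ = -11.63°.
Δλ = atan2(sin θ sin δ cos φ₁, cos δ − sin φ₁ sin φ₂) = atan2(-0.1923, 0.9192) = -11.814°.
λ₂ = -115.840° − 11.814° = -127.65°.

-11.63°, -127.65°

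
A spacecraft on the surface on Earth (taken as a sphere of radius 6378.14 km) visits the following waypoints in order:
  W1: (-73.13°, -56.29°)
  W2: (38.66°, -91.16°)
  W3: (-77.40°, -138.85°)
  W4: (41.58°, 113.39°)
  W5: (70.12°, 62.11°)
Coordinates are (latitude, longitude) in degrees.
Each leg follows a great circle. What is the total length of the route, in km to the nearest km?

45269 km

Leg W1→W2: central angle 1.9953 rad, distance 12726.5 km.
Leg W2→W3: central angle 2.0886 rad, distance 13321.5 km.
Leg W3→W4: central angle 2.3426 rad, distance 14941.7 km.
Leg W4→W5: central angle 0.6710 rad, distance 4279.5 km.
Total: 12726.5 + 13321.5 + 14941.7 + 4279.5 ≈ 45269 km.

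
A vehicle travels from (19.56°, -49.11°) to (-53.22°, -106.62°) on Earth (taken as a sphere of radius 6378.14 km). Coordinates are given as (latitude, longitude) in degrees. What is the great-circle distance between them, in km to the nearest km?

In radians: φ₁ = 0.3414, φ₂ = -0.9289, Δλ = -57.510° = -1.0037 rad.
cos c = sin φ₁ sin φ₂ + cos φ₁ cos φ₂ cos Δλ = (0.3348)(-0.8009) + (0.9423)(0.5987)(0.5372) = 0.03491,
so c = arccos(0.03491) = 1.53588 rad.
Distance = R·c = 6378.14 × 1.5359 ≈ 9796 km.

9796 km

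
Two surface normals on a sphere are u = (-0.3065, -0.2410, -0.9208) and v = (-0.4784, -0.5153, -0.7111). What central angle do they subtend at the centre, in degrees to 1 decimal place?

22.2°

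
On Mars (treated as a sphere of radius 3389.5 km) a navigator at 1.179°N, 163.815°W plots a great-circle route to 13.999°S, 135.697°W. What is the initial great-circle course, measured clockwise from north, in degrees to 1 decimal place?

119.6°

With φ₁ = 0.0206, φ₂ = -0.2443, Δλ = 0.4908 rad, the forward-azimuth formula gives
θ = atan2( sin Δλ cos φ₂ , cos φ₁ sin φ₂ − sin φ₁ cos φ₂ cos Δλ ) = atan2(0.4573, -0.2595) = 119.57°.
So the initial bearing is 119.6°.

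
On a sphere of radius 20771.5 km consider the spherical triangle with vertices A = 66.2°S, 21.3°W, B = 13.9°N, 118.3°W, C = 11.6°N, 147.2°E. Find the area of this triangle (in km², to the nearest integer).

Side lengths (central angles): a = 1.5971, b = 2.1789, c = 1.8416 rad; semiperimeter s = 2.8088.
By l'Huilier's theorem, tan(E/4) = √[tan(s/2) tan((s−a)/2) tan((s−b)/2) tan((s−c)/2)], giving spherical excess E = 2.7950 rad.
Area = E·R² = 2.7950 × (20771.5)² ≈ 1205934630 km².

1205934630 km²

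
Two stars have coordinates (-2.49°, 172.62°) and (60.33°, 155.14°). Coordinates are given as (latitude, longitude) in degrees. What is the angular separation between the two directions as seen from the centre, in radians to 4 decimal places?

With latitudes φ₁ = -2.490°, φ₂ = 60.330° and longitude difference Δλ = -17.480°:
Haversine: a = sin²(Δφ/2) + cos φ₁ cos φ₂ sin²(Δλ/2) = 0.2716 + (0.9991)(0.4950)(0.0231) = 0.28302.
Central angle c = 2·arcsin(√a) = 1.12192 rad.
So the angular separation is 1.1219 rad.

1.1219 rad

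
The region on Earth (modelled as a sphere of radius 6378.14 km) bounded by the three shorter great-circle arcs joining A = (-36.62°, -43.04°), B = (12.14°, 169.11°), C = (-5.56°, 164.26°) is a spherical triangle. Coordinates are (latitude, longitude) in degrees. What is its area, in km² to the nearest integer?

Side lengths (central angles): a = 0.3202, b = 2.2811, c = 2.4813 rad; semiperimeter s = 2.5413.
By l'Huilier's theorem, tan(E/4) = √[tan(s/2) tan((s−a)/2) tan((s−b)/2) tan((s−c)/2)], giving spherical excess E = 0.6345 rad.
Area = E·R² = 0.6345 × (6378.14)² ≈ 25812273 km².

25812273 km²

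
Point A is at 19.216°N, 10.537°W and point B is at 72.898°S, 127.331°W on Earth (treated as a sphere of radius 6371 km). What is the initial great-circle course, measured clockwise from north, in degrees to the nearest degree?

197°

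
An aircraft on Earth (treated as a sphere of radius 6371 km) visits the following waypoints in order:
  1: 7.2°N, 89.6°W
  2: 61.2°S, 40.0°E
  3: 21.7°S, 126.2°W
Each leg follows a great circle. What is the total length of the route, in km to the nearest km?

23445 km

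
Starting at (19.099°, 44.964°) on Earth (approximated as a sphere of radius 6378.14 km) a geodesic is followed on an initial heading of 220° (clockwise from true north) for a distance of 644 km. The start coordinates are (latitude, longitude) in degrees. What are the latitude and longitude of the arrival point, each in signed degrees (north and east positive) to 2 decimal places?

14.63°, 41.12°

Angular distance δ = d/R = 644/6378.14 = 0.10097 rad; initial bearing θ = 3.8397 rad.
sin φ₂ = sin φ₁ cos δ + cos φ₁ sin δ cos θ = (0.3272)(0.9949) + (0.9450)(0.1008)(-0.7660) = 0.2526, so φ₂ = 14.63°.
Δλ = atan2(sin θ sin δ cos φ₁, cos δ − sin φ₁ sin φ₂) = atan2(-0.0612, 0.9123) = -3.840°.
λ₂ = 44.964° − 3.840° = 41.12°.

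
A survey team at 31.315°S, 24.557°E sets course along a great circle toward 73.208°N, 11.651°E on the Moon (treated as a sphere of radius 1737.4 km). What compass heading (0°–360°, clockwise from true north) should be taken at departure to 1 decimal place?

With φ₁ = -0.5465, φ₂ = 1.2777, Δλ = -0.2253 rad, the forward-azimuth formula gives
θ = atan2( sin Δλ cos φ₂ , cos φ₁ sin φ₂ − sin φ₁ cos φ₂ cos Δλ ) = atan2(-0.0645, 0.9643) = -3.83°.
Adding 360° brings this into [0°, 360°): 356.2°.

356.2°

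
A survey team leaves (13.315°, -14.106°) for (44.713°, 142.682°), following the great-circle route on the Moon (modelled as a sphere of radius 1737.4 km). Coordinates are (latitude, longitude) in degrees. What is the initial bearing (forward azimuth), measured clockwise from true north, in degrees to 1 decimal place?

18.5°

Δλ = 156.788° = 2.7365 rad.
y = sin Δλ · cos φ₂ = (0.3941)(0.7106) = 0.2801
x = cos φ₁ sin φ₂ − sin φ₁ cos φ₂ cos Δλ = (0.9731)(0.7036) − (0.2303)(0.7106)(-0.9191) = 0.8351
θ = atan2(y, x) = 18.54°, so the bearing is 18.5°.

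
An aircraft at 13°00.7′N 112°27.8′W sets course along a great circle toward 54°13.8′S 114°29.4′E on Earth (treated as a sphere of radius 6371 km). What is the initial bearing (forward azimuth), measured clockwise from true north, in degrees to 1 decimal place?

With φ₁ = 0.2271, φ₂ = -0.9465, Δλ = -2.3221 rad, the forward-azimuth formula gives
θ = atan2( sin Δλ cos φ₂ , cos φ₁ sin φ₂ − sin φ₁ cos φ₂ cos Δλ ) = atan2(-0.4272, -0.7007) = -148.63°.
Adding 360° brings this into [0°, 360°): 211.4°.

211.4°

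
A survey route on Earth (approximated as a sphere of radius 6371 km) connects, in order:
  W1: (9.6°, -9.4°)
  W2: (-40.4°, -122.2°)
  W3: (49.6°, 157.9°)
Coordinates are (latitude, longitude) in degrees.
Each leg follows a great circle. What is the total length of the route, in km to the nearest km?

Leg W1→W2: central angle 1.9813 rad, distance 12622.8 km.
Leg W2→W3: central angle 1.9900 rad, distance 12678.1 km.
Total: 12622.8 + 12678.1 ≈ 25301 km.

25301 km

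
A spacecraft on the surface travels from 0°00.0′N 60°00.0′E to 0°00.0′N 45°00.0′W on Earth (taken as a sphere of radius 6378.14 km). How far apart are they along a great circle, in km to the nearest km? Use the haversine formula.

In radians: φ₁ = 0.0000, φ₂ = 0.0000, Δλ = -105.000° = -1.8326 rad.
Haversine: a = sin²(Δφ/2) + cos φ₁ cos φ₂ sin²(Δλ/2) = 0.0000 + (1.0000)(1.0000)(0.6294) = 0.62941.
Central angle c = 2·arcsin(√a) = 1.83260 rad.
Distance = R·c = 6378.14 × 1.8326 ≈ 11689 km.

11689 km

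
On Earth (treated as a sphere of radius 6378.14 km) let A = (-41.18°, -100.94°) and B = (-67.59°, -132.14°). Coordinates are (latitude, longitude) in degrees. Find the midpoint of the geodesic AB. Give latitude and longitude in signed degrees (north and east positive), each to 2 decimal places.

Central angle δ = 0.5469 rad. Interpolating on the sphere with fraction f = 0.5:
P = [sin((1−f)δ)·A + sin(fδ)·B] / sin δ = 0.5193·A + 0.5193·B in Cartesian coordinates,
giving P = (-0.2070, -0.5305, -0.8220), i.e. latitude -55.29°, longitude -111.31°.

-55.29°, -111.31°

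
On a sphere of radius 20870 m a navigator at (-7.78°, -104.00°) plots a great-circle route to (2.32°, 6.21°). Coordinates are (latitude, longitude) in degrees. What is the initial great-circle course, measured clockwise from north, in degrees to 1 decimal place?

90.4°

With φ₁ = -0.1358, φ₂ = 0.0405, Δλ = 1.9235 rad, the forward-azimuth formula gives
θ = atan2( sin Δλ cos φ₂ , cos φ₁ sin φ₂ − sin φ₁ cos φ₂ cos Δλ ) = atan2(0.9377, -0.0066) = 90.40°.
So the initial bearing is 90.4°.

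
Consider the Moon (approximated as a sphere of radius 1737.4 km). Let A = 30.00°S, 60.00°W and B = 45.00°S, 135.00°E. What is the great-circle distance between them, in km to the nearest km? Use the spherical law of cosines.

3147 km

Let φ₁ = -0.5236 rad, φ₂ = -0.7854 rad, and Δλ = -2.8798 rad.
cos c = sin φ₁ sin φ₂ + cos φ₁ cos φ₂ cos Δλ = (-0.5000)(-0.7071) + (0.8660)(0.7071)(-0.9659) = -0.23795,
so c = arccos(-0.23795) = 1.81105 rad.
Distance = R·c = 1737.4 × 1.8111 ≈ 3147 km.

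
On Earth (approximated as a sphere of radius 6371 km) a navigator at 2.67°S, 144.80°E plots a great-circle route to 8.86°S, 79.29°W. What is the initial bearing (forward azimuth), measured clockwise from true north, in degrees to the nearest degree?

With φ₁ = -0.0466, φ₂ = -0.1546, Δλ = 2.3721 rad, the forward-azimuth formula gives
θ = atan2( sin Δλ cos φ₂ , cos φ₁ sin φ₂ − sin φ₁ cos φ₂ cos Δλ ) = atan2(0.6875, -0.1869) = 105.21°.
So the initial bearing is 105°.

105°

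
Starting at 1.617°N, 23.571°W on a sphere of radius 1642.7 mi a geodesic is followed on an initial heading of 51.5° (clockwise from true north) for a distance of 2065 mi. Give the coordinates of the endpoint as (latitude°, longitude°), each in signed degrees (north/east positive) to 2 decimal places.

36.91°, 45.03°

Angular distance δ = d/R = 2065/1642.7 = 1.25708 rad; initial bearing θ = 0.8988 rad.
sin φ₂ = sin φ₁ cos δ + cos φ₁ sin δ cos θ = (0.0282)(0.3086) + (0.9996)(0.9512)(0.6225) = 0.6006, so φ₂ = 36.91°.
Δλ = atan2(sin θ sin δ cos φ₁, cos δ − sin φ₁ sin φ₂) = atan2(0.7441, 0.2917) = 68.598°.
λ₂ = -23.571° + 68.598° = 45.03°.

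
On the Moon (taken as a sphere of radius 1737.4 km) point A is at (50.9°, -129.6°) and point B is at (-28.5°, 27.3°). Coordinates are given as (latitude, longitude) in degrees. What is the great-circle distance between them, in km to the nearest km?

4599 km

Let φ₁ = 0.8884 rad, φ₂ = -0.4974 rad, and Δλ = 2.7384 rad.
Haversine: a = sin²(Δφ/2) + cos φ₁ cos φ₂ sin²(Δλ/2) = 0.4080 + (0.6307)(0.8788)(0.9599) = 0.94005.
Central angle c = 2·arcsin(√a) = 2.64688 rad.
Distance = R·c = 1737.4 × 2.6469 ≈ 4599 km.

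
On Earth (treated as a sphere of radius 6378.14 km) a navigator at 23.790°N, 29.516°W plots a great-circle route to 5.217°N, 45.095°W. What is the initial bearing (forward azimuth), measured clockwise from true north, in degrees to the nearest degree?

With φ₁ = 0.4152, φ₂ = 0.0911, Δλ = -0.2719 rad, the forward-azimuth formula gives
θ = atan2( sin Δλ cos φ₂ , cos φ₁ sin φ₂ − sin φ₁ cos φ₂ cos Δλ ) = atan2(-0.2675, -0.3038) = -138.64°.
Adding 360° brings this into [0°, 360°): 221°.

221°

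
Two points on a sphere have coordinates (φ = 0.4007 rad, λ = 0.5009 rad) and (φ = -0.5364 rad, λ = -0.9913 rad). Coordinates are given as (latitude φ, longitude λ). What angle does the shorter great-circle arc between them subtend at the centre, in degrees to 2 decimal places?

In radians: φ₁ = 0.4007, φ₂ = -0.5364, Δλ = -85.497° = -1.4922 rad.
Haversine: a = sin²(Δφ/2) + cos φ₁ cos φ₂ sin²(Δλ/2) = 0.2039 + (0.9208)(0.8596)(0.4607) = 0.56860.
Central angle c = 2·arcsin(√a) = 1.70843 rad.
So the angular separation is 97.89°.

97.89°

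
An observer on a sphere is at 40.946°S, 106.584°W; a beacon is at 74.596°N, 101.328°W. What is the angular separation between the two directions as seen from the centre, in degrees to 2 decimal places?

Let φ₁ = -0.7146 rad, φ₂ = 1.3019 rad, and Δλ = 0.0917 rad.
cos c = sin φ₁ sin φ₂ + cos φ₁ cos φ₂ cos Δλ = (-0.6553)(0.9641) + (0.7553)(0.2656)(0.9958) = -0.43202,
so c = arccos(-0.43202) = 2.01752 rad.
So the angular separation is 115.60°.

115.60°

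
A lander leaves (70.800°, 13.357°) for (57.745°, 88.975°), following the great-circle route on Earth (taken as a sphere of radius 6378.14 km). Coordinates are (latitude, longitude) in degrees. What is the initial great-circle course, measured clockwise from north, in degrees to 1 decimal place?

73.5°

Δλ = 75.618° = 1.3198 rad.
y = sin Δλ · cos φ₂ = (0.9687)(0.5337) = 0.5170
x = cos φ₁ sin φ₂ − sin φ₁ cos φ₂ cos Δλ = (0.3289)(0.8457) − (0.9444)(0.5337)(0.2484) = 0.1529
θ = atan2(y, x) = 73.52°, so the bearing is 73.5°.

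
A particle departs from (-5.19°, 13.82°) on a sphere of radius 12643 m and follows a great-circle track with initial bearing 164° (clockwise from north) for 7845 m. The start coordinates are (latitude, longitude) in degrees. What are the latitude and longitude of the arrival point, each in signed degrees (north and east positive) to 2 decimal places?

-39.07°, 25.73°

Angular distance δ = d/R = 7845/12643 = 0.62050 rad; initial bearing θ = 2.8623 rad.
sin φ₂ = sin φ₁ cos δ + cos φ₁ sin δ cos θ = (-0.0905)(0.8136) + (0.9959)(0.5814)(-0.9613) = -0.6302, so φ₂ = -39.07°.
Δλ = atan2(sin θ sin δ cos φ₁, cos δ − sin φ₁ sin φ₂) = atan2(0.1596, 0.7566) = 11.913°.
λ₂ = 13.820° + 11.913° = 25.73°.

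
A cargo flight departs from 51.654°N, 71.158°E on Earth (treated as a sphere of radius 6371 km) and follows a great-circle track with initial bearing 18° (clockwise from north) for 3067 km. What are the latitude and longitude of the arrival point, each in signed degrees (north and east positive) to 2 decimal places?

75.55°, 106.13°

Angular distance δ = d/R = 3067/6371 = 0.48140 rad; initial bearing θ = 0.3142 rad.
sin φ₂ = sin φ₁ cos δ + cos φ₁ sin δ cos θ = (0.7843)(0.8863) + (0.6204)(0.4630)(0.9511) = 0.9683, so φ₂ = 75.55°.
Δλ = atan2(sin θ sin δ cos φ₁, cos δ − sin φ₁ sin φ₂) = atan2(0.0888, 0.1269) = 34.975°.
λ₂ = 71.158° + 34.975° = 106.13°.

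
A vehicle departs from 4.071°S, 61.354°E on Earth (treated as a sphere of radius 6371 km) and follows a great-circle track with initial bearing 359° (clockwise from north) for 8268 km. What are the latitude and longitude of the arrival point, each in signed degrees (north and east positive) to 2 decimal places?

70.26°, 58.50°

Angular distance δ = d/R = 8268/6371 = 1.29776 rad; initial bearing θ = 6.2657 rad.
sin φ₂ = sin φ₁ cos δ + cos φ₁ sin δ cos θ = (-0.0710)(0.2697) + (0.9975)(0.9630)(0.9998) = 0.9412, so φ₂ = 70.26°.
Δλ = atan2(sin θ sin δ cos φ₁, cos δ − sin φ₁ sin φ₂) = atan2(-0.0168, 0.3365) = -2.852°.
λ₂ = 61.354° − 2.852° = 58.50°.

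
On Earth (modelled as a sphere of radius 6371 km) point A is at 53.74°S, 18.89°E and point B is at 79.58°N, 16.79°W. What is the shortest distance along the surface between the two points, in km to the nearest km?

15003 km

In radians: φ₁ = -0.9379, φ₂ = 1.3889, Δλ = -35.680° = -0.6227 rad.
cos c = sin φ₁ sin φ₂ + cos φ₁ cos φ₂ cos Δλ = (-0.8063)(0.9835) + (0.5915)(0.1809)(0.8123) = -0.70615,
so c = arccos(-0.70615) = 2.35485 rad.
Distance = R·c = 6371 × 2.3548 ≈ 15003 km.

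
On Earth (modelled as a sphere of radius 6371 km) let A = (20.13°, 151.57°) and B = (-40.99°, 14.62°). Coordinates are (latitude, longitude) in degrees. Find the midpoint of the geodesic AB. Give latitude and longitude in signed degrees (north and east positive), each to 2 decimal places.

The central angle between A and B is δ = 2.4093 rad.
With f = 0.5, the slerp weights are sin((1−f)δ)/sin δ = 1.3966 and sin(fδ)/sin δ = 1.3966.
Weighted sum of the unit vectors: (1.3966)·(-0.8257,0.4470,0.3442) + (1.3966)·(0.7304,0.1905,-0.6559) = (-0.1331, 0.8903, -0.4354).
Converting back: φ = atan2(z, √(x²+y²)) = -25.81°, λ = atan2(y, x) = 98.50°.

-25.81°, 98.50°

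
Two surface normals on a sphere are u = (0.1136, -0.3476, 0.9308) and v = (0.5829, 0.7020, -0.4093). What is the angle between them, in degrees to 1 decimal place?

124.0°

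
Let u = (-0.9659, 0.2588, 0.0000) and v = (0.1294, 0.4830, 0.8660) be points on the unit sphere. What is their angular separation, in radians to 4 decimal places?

u·v = 0.0000; |u| = 1.0000, |v| = 1.0000.
cos θ = (u·v)/(|u||v|) = 0.0000, so θ = 1.5708 rad.

1.5708 rad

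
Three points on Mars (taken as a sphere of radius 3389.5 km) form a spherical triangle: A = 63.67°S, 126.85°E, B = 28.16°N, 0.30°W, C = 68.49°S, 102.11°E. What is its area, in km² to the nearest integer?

1104099 km²

Side lengths (central angles): a = 2.1043, b = 0.1925, c = 2.2905 rad; semiperimeter s = 2.2936.
By l'Huilier's theorem, tan(E/4) = √[tan(s/2) tan((s−a)/2) tan((s−b)/2) tan((s−c)/2)], giving spherical excess E = 0.0961 rad.
Area = E·R² = 0.0961 × (3389.5)² ≈ 1104099 km².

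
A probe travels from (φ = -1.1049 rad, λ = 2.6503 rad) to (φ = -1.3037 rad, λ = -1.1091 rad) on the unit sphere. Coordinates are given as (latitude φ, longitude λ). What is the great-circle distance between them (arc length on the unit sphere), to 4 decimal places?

Let φ₁ = -1.1049 rad, φ₂ = -1.3037 rad, and Δλ = 2.5238 rad.
Haversine: a = sin²(Δφ/2) + cos φ₁ cos φ₂ sin²(Δλ/2) = 0.0098 + (0.4492)(0.2639)(0.9076) = 0.11745.
Central angle c = 2·arcsin(√a) = 0.69961 rad.
On the unit sphere the arc length equals the central angle: 0.6996.

0.6996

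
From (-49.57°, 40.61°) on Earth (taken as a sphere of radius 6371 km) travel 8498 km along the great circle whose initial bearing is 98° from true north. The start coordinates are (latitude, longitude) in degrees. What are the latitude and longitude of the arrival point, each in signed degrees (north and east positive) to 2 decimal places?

-15.45°, 127.68°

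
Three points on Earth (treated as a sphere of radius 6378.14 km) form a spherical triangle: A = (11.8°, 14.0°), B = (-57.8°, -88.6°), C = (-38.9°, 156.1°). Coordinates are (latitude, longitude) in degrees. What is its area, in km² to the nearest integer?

88237219 km²

Side lengths (central angles): a = 1.2088, b = 2.3884, c = 1.8617 rad; semiperimeter s = 2.7295.
By l'Huilier's theorem, tan(E/4) = √[tan(s/2) tan((s−a)/2) tan((s−b)/2) tan((s−c)/2)], giving spherical excess E = 2.1690 rad.
Area = E·R² = 2.1690 × (6378.14)² ≈ 88237219 km².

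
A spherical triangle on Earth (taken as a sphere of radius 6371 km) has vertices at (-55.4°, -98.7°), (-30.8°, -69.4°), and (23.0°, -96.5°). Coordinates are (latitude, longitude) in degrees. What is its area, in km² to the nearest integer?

12625404 km²

Side lengths (central angles): a = 1.0428, b = 1.3687, c = 0.5608 rad; semiperimeter s = 1.4862.
By l'Huilier's theorem, tan(E/4) = √[tan(s/2) tan((s−a)/2) tan((s−b)/2) tan((s−c)/2)], giving spherical excess E = 0.3110 rad.
Area = E·R² = 0.3110 × (6371)² ≈ 12625404 km².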